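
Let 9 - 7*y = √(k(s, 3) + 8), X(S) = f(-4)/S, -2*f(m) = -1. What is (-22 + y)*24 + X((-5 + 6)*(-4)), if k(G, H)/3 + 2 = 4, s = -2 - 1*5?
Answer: -27847/56 - 24*√14/7 ≈ -510.10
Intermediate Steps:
s = -7 (s = -2 - 5 = -7)
k(G, H) = 6 (k(G, H) = -6 + 3*4 = -6 + 12 = 6)
f(m) = ½ (f(m) = -½*(-1) = ½)
X(S) = 1/(2*S)
y = 9/7 - √14/7 (y = 9/7 - √(6 + 8)/7 = 9/7 - √14/7 ≈ 0.75119)
(-22 + y)*24 + X((-5 + 6)*(-4)) = (-22 + (9/7 - √14/7))*24 + 1/(2*(((-5 + 6)*(-4)))) = (-145/7 - √14/7)*24 + 1/(2*((1*(-4)))) = (-3480/7 - 24*√14/7) + (½)/(-4) = (-3480/7 - 24*√14/7) + (½)*(-¼) = (-3480/7 - 24*√14/7) - ⅛ = -27847/56 - 24*√14/7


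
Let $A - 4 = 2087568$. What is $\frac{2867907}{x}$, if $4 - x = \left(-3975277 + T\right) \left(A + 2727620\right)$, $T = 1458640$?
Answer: $\frac{2867907}{12118090349308} \approx 2.3666 \cdot 10^{-7}$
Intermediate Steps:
$A = 2087572$ ($A = 4 + 2087568 = 2087572$)
$x = 12118090349308$ ($x = 4 - \left(-3975277 + 1458640\right) \left(2087572 + 2727620\right) = 4 - \left(-2516637\right) 4815192 = 4 - -12118090349304 = 4 + 12118090349304 = 12118090349308$)
$\frac{2867907}{x} = \frac{2867907}{12118090349308}$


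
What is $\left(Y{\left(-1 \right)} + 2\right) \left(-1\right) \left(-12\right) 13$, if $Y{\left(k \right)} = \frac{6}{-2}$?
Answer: $-156$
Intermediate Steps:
$Y{\left(k \right)} = -3$ ($Y{\left(k \right)} = 6 \left(- \frac{1}{2}\right) = -3$)
$\left(Y{\left(-1 \right)} + 2\right) \left(-1\right) \left(-12\right) 13 = \left(-3 + 2\right) \left(-1\right) \left(-12\right) 13 = \left(-1\right) \left(-1\right) \left(-12\right) 13 = 1 \left(-12\right) 13 = \left(-12\right) 13 = -156$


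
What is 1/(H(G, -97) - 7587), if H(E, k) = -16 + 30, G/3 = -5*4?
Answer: -1/7573 ≈ -0.00013205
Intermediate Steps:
G = -60 (G = 3*(-5*4) = 3*(-20) = -60)
H(E, k) = 14
1/(H(G, -97) - 7587) = 1/(14 - 7587) = 1/(-7573) = -1/7573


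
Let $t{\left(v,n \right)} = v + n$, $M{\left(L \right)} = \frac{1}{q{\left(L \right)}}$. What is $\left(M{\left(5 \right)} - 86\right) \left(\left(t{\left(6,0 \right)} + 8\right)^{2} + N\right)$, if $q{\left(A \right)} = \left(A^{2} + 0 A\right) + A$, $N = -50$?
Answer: $- \frac{188267}{15} \approx -12551.0$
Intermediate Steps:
$q{\left(A \right)} = A + A^{2}$ ($q{\left(A \right)} = \left(A^{2} + 0\right) + A = A^{2} + A = A + A^{2}$)
$M{\left(L \right)} = \frac{1}{L \left(1 + L\right)}$
$t{\left(v,n \right)} = n + v$
$\left(M{\left(5 \right)} - 86\right) \left(\left(t{\left(6,0 \right)} + 8\right)^{2} + N\right) = \left(\frac{1}{5 \left(1 + 5\right)} - 86\right) \left(\left(\left(0 + 6\right) + 8\right)^{2} - 50\right) = \left(\frac{1}{5 \cdot 6} - 86\right) \left(\left(6 + 8\right)^{2} - 50\right) = \left(\frac{1}{5} \cdot \frac{1}{6} - 86\right) \left(14^{2} - 50\right) = \left(\frac{1}{30} - 86\right) \left(196 - 50\right) = \left(- \frac{2579}{30}\right) 146 = - \frac{188267}{15}$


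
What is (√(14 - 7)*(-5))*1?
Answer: -5*√7 ≈ -13.229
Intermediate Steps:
(√(14 - 7)*(-5))*1 = (√7*(-5))*1 = -5*√7*1 = -5*√7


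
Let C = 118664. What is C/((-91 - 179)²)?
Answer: 29666/18225 ≈ 1.6278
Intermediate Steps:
C/((-91 - 179)²) = 118664/((-91 - 179)²) = 118664/((-270)²) = 118664/72900 = 118664*(1/72900) = 29666/18225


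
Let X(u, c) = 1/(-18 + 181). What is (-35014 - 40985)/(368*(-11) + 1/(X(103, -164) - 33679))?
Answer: 417209886324/22222208611 ≈ 18.774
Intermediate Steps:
X(u, c) = 1/163
(-35014 - 40985)/(368*(-11) + 1/(X(103, -164) - 33679)) = (-35014 - 40985)/(368*(-11) + 1/(1/163 - 33679)) = -75999/(-4048 + 1/(-5489676/163)) = -75999/(-4048 - 163/5489676) = -75999/(-22222208611/5489676) = -75999*(-5489676/22222208611) = 417209886324/22222208611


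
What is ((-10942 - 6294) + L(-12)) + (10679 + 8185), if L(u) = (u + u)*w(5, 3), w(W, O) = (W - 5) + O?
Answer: 1556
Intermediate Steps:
w(W, O) = -5 + O + W (w(W, O) = (-5 + W) + O = -5 + O + W)
L(u) = 6*u (L(u) = (u + u)*(-5 + 3 + 5) = (2*u)*3 = 6*u)
((-10942 - 6294) + L(-12)) + (10679 + 8185) = ((-10942 - 6294) + 6*(-12)) + (10679 + 8185) = (-17236 - 72) + 18864 = -17308 + 18864 = 1556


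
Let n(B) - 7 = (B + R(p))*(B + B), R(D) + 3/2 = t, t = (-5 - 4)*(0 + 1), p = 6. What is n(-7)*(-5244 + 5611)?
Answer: 92484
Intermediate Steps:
t = -9 (t = -9*1 = -9)
R(D) = -21/2 (R(D) = -3/2 - 9 = -21/2)
n(B) = 7 + 2*B*(-21/2 + B) (n(B) = 7 + (B - 21/2)*(B + B) = 7 + (-21/2 + B)*(2*B) = 7 + 2*B*(-21/2 + B))
n(-7)*(-5244 + 5611) = (7 - 21*(-7) + 2*(-7)²)*(-5244 + 5611) = (7 + 147 + 2*49)*367 = (7 + 147 + 98)*367 = 252*367 = 92484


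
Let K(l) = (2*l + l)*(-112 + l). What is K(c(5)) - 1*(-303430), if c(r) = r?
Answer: 301825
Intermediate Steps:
K(l) = 3*l*(-112 + l) (K(l) = (3*l)*(-112 + l) = 3*l*(-112 + l))
K(c(5)) - 1*(-303430) = 3*5*(-112 + 5) - 1*(-303430) = 3*5*(-107) + 303430 = -1605 + 303430 = 301825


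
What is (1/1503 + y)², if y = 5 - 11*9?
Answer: 19960320961/2259009 ≈ 8835.9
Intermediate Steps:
y = -94 (y = 5 - 99 = -94)
(1/1503 + y)² = (1/1503 - 94)² = (-141281/1503)² = 19960320961/2259009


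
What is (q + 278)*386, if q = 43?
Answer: 123906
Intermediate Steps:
(q + 278)*386 = (43 + 278)*386 = 321*386 = 123906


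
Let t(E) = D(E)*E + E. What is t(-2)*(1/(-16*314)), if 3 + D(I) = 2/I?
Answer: -3/2512 ≈ -0.0011943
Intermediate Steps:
D(I) = -3 + 2/I
t(E) = E + E*(-3 + 2/E) (t(E) = (-3 + 2/E)*E + E = E*(-3 + 2/E) + E = E + E*(-3 + 2/E))
t(-2)*(1/(-16*314)) = (2 - 2*(-2))*(1/(-16*314)) = (2 + 4)*(-1/16*1/314) = 6*(-1/5024) = -3/2512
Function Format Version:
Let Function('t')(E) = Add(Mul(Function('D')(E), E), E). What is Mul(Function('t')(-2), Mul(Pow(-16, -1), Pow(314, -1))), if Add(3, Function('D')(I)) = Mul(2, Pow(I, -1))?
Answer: Rational(-3, 2512) ≈ -0.0011943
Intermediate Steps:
Function('D')(I) = Add(-3, Mul(2, Pow(I, -1)))
Function('t')(E) = Add(E, Mul(E, Add(-3, Mul(2, Pow(E, -1))))) (Function('t')(E) = Add(Mul(Add(-3, Mul(2, Pow(E, -1))), E), E) = Add(Mul(E, Add(-3, Mul(2, Pow(E, -1)))), E) = Add(E, Mul(E, Add(-3, Mul(2, Pow(E, -1))))))
Mul(Function('t')(-2), Mul(Pow(-16, -1), Pow(314, -1))) = Mul(Add(2, Mul(-2, -2)), Mul(Pow(-16, -1), Pow(314, -1))) = Mul(Add(2, 4), Mul(Rational(-1, 16), Rational(1, 314))) = Mul(6, Rational(-1, 5024)) = Rational(-3, 2512)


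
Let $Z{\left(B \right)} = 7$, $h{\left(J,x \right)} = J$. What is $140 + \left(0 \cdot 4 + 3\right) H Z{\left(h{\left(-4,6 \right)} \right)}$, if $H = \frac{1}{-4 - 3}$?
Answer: $137$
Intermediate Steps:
$H = - \frac{1}{7}$ ($H = \frac{1}{-7} = - \frac{1}{7} \approx -0.14286$)
$140 + \left(0 \cdot 4 + 3\right) H Z{\left(h{\left(-4,6 \right)} \right)} = 140 + \left(0 \cdot 4 + 3\right) \left(- \frac{1}{7}\right) 7 = 140 + \left(0 + 3\right) \left(- \frac{1}{7}\right) 7 = 140 + 3 \left(- \frac{1}{7}\right) 7 = 140 - 3 = 137$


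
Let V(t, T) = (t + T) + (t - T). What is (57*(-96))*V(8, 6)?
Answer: -87552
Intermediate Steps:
V(t, T) = 2*t (V(t, T) = (T + t) + (t - T) = 2*t)
(57*(-96))*V(8, 6) = (57*(-96))*(2*8) = -5472*16 = -87552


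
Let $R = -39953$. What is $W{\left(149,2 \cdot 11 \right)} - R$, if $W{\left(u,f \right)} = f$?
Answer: $39975$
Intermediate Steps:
$W{\left(149,2 \cdot 11 \right)} - R = 2 \cdot 11 - -39953 = 22 + 39953 = 39975$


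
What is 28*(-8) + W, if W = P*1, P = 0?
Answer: -224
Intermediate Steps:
W = 0 (W = 0*1 = 0)
28*(-8) + W = 28*(-8) + 0 = -224 + 0 = -224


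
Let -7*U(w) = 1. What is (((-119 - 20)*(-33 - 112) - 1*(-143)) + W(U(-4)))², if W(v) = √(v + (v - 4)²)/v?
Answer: (20298 - √834)² ≈ 4.1084e+8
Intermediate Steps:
U(w) = -⅐ (U(w) = -⅐*1 = -⅐)
W(v) = √(v + (-4 + v)²)/v
(((-119 - 20)*(-33 - 112) - 1*(-143)) + W(U(-4)))² = (((-119 - 20)*(-33 - 112) - 1*(-143)) + √(-⅐ + (-4 - ⅐)²)/(-⅐))² = ((-139*(-145) + 143) - 7*√(-⅐ + (-29/7)²))² = ((20155 + 143) - 7*√(-⅐ + 841/49))² = (20298 - √834)²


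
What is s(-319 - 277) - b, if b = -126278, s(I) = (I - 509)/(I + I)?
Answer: 150524481/1192 ≈ 1.2628e+5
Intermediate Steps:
s(I) = (-509 + I)/(2*I) (s(I) = (-509 + I)/((2*I)) = (-509 + I)*(1/(2*I)) = (-509 + I)/(2*I))
s(-319 - 277) - b = (-509 + (-319 - 277))/(2*(-319 - 277)) - 1*(-126278) = (½)*(-509 - 596)/(-596) + 126278 = (½)*(-1/596)*(-1105) + 126278 = 1105/1192 + 126278 = 150524481/1192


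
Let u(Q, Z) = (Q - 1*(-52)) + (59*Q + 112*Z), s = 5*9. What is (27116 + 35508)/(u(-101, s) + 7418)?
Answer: 31312/3225 ≈ 9.7092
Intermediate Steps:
s = 45
u(Q, Z) = 52 + 60*Q + 112*Z (u(Q, Z) = (Q + 52) + (59*Q + 112*Z) = (52 + Q) + (59*Q + 112*Z) = 52 + 60*Q + 112*Z)
(27116 + 35508)/(u(-101, s) + 7418) = (27116 + 35508)/((52 + 60*(-101) + 112*45) + 7418) = 62624/((52 - 6060 + 5040) + 7418) = 62624/(-968 + 7418) = 62624/6450 = 62624*(1/6450) = 31312/3225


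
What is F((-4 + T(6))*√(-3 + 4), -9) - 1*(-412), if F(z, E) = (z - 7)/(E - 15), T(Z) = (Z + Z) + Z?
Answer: 9881/24 ≈ 411.71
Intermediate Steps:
T(Z) = 3*Z (T(Z) = 2*Z + Z = 3*Z)
F(z, E) = (-7 + z)/(-15 + E)
F((-4 + T(6))*√(-3 + 4), -9) - 1*(-412) = (-7 + (-4 + 3*6)*√(-3 + 4))/(-15 - 9) - 1*(-412) = (-7 + (-4 + 18)*√1)/(-24) + 412 = -(-7 + 14*1)/24 + 412 = -(-7 + 14)/24 + 412 = -1/24*7 + 412 = -7/24 + 412 = 9881/24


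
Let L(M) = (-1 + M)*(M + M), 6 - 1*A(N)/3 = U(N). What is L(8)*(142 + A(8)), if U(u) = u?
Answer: 15232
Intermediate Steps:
A(N) = 18 - 3*N
L(M) = 2*M*(-1 + M) (L(M) = (-1 + M)*(2*M) = 2*M*(-1 + M))
L(8)*(142 + A(8)) = (2*8*(-1 + 8))*(142 + (18 - 3*8)) = (2*8*7)*(142 + (18 - 24)) = 112*(142 - 6) = 112*136 = 15232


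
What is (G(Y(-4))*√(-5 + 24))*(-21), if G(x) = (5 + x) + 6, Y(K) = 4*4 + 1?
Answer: -588*√19 ≈ -2563.0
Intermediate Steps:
Y(K) = 17 (Y(K) = 16 + 1 = 17)
G(x) = 11 + x
(G(Y(-4))*√(-5 + 24))*(-21) = ((11 + 17)*√(-5 + 24))*(-21) = (28*√19)*(-21) = -588*√19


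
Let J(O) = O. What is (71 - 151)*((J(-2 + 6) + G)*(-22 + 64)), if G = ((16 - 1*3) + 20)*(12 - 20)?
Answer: 873600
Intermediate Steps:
G = -264 (G = ((16 - 3) + 20)*(-8) = (13 + 20)*(-8) = 33*(-8) = -264)
(71 - 151)*((J(-2 + 6) + G)*(-22 + 64)) = (71 - 151)*(((-2 + 6) - 264)*(-22 + 64)) = -80*(4 - 264)*42 = -(-20800)*42 = -80*(-10920) = 873600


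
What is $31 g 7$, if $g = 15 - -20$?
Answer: $7595$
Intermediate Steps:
$g = 35$ ($g = 15 + 20 = 35$)
$31 g 7 = 31 \cdot 35 \cdot 7 = 1085 \cdot 7 = 7595$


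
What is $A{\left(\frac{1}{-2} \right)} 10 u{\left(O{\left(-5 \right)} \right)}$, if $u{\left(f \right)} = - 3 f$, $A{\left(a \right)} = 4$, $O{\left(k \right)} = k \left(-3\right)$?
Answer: $-1800$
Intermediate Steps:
$O{\left(k \right)} = - 3 k$
$A{\left(\frac{1}{-2} \right)} 10 u{\left(O{\left(-5 \right)} \right)} = 4 \cdot 10 \left(- 3 \left(\left(-3\right) \left(-5\right)\right)\right) = 40 \left(\left(-3\right) 15\right) = 40 \left(-45\right) = -1800$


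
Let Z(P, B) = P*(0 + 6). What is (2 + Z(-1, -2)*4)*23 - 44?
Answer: -550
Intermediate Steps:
Z(P, B) = 6*P (Z(P, B) = P*6 = 6*P)
(2 + Z(-1, -2)*4)*23 - 44 = (2 + (6*(-1))*4)*23 - 44 = (2 - 6*4)*23 - 44 = (2 - 24)*23 - 44 = -22*23 - 44 = -506 - 44 = -550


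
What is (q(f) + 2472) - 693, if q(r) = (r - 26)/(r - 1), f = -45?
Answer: 81905/46 ≈ 1780.5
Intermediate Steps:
q(r) = (-26 + r)/(-1 + r)
(q(f) + 2472) - 693 = ((-26 - 45)/(-1 - 45) + 2472) - 693 = (-71/(-46) + 2472) - 693 = (-1/46*(-71) + 2472) - 693 = (71/46 + 2472) - 693 = 113783/46 - 693 = 81905/46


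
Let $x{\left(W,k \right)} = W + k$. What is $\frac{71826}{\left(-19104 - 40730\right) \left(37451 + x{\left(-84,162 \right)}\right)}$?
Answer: $- \frac{35913}{1122755093} \approx -3.1987 \cdot 10^{-5}$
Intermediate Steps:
$\frac{71826}{\left(-19104 - 40730\right) \left(37451 + x{\left(-84,162 \right)}\right)} = \frac{71826}{\left(-19104 - 40730\right) \left(37451 + \left(-84 + 162\right)\right)} = \frac{71826}{\left(-59834\right) \left(37451 + 78\right)} = \frac{71826}{\left(-59834\right) 37529} = \frac{71826}{-2245510186} = 71826 \left(- \frac{1}{2245510186}\right) = - \frac{35913}{1122755093}$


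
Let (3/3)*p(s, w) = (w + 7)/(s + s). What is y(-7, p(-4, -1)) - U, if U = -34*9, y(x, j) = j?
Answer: 1221/4 ≈ 305.25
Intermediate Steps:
p(s, w) = (7 + w)/(2*s) (p(s, w) = (w + 7)/(s + s) = (7 + w)/((2*s)) = (7 + w)*(1/(2*s)) = (7 + w)/(2*s))
U = -306 (U = -34*9 = -306)
y(-7, p(-4, -1)) - U = (1/2)*(7 - 1)/(-4) - 1*(-306) = (1/2)*(-1/4)*6 + 306 = -3/4 + 306 = 1221/4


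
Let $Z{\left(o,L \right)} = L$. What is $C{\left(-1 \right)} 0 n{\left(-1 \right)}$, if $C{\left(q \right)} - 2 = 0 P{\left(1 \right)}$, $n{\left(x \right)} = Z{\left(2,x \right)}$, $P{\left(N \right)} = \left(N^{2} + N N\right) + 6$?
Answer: $0$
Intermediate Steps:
$P{\left(N \right)} = 6 + 2 N^{2}$ ($P{\left(N \right)} = \left(N^{2} + N^{2}\right) + 6 = 2 N^{2} + 6 = 6 + 2 N^{2}$)
$n{\left(x \right)} = x$
$C{\left(q \right)} = 2$ ($C{\left(q \right)} = 2 + 0 \left(6 + 2 \cdot 1^{2}\right) = 2 + 0 \left(6 + 2 \cdot 1\right) = 2 + 0 \left(6 + 2\right) = 2 + 0 \cdot 8 = 2 + 0 = 2$)
$C{\left(-1 \right)} 0 n{\left(-1 \right)} = 2 \cdot 0 \left(-1\right) = 0 \left(-1\right) = 0$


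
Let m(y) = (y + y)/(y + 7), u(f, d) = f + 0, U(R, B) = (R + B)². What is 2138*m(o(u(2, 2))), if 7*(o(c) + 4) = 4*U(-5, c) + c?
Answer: 42760/59 ≈ 724.75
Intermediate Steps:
U(R, B) = (B + R)²
u(f, d) = f
o(c) = -4 + c/7 + 4*(-5 + c)²/7 (o(c) = -4 + (4*(c - 5)² + c)/7 = -4 + (4*(-5 + c)² + c)/7 = -4 + (c + 4*(-5 + c)²)/7 = -4 + (c/7 + 4*(-5 + c)²/7) = -4 + c/7 + 4*(-5 + c)²/7)
m(y) = 2*y/(7 + y) (m(y) = (2*y)/(7 + y) = 2*y/(7 + y))
2138*m(o(u(2, 2))) = 2138*(2*(-4 + (⅐)*2 + 4*(-5 + 2)²/7)/(7 + (-4 + (⅐)*2 + 4*(-5 + 2)²/7))) = 2138*(2*(-4 + 2/7 + (4/7)*(-3)²)/(7 + (-4 + 2/7 + (4/7)*(-3)²))) = 2138*(2*(-4 + 2/7 + (4/7)*9)/(7 + (-4 + 2/7 + (4/7)*9))) = 2138*(2*(-4 + 2/7 + 36/7)/(7 + (-4 + 2/7 + 36/7))) = 2138*(2*(10/7)/(7 + 10/7)) = 2138*(2*(10/7)/(59/7)) = 2138*(2*(10/7)*(7/59)) = 2138*(20/59) = 42760/59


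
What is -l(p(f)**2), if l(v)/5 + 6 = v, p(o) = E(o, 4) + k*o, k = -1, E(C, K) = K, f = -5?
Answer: -375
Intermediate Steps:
p(o) = 4 - o
l(v) = -30 + 5*v
-l(p(f)**2) = -(-30 + 5*(4 - 1*(-5))**2) = -(-30 + 5*(4 + 5)**2) = -(-30 + 5*9**2) = -(-30 + 5*81) = -(-30 + 405) = -1*375 = -375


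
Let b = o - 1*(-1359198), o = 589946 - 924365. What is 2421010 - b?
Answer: 1396231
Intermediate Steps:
o = -334419
b = 1024779 (b = -334419 - 1*(-1359198) = -334419 + 1359198 = 1024779)
2421010 - b = 2421010 - 1*1024779 = 2421010 - 1024779 = 1396231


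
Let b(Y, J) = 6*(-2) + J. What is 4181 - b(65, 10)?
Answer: 4183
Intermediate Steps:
b(Y, J) = -12 + J
4181 - b(65, 10) = 4181 - (-12 + 10) = 4181 - 1*(-2) = 4181 + 2 = 4183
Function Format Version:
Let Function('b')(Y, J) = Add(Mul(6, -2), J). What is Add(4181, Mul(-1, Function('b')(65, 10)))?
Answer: 4183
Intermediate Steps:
Function('b')(Y, J) = Add(-12, J)
Add(4181, Mul(-1, Function('b')(65, 10))) = Add(4181, Mul(-1, Add(-12, 10))) = Add(4181, Mul(-1, -2)) = Add(4181, 2) = 4183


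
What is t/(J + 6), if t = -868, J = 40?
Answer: -434/23 ≈ -18.870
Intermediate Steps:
t/(J + 6) = -868/(40 + 6) = -868/46 = (1/46)*(-868) = -434/23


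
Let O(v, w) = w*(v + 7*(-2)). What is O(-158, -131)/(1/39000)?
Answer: 878748000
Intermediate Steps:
O(v, w) = w*(-14 + v) (O(v, w) = w*(v - 14) = w*(-14 + v))
O(-158, -131)/(1/39000) = (-131*(-14 - 158))/(1/39000) = (-131*(-172))/(1/39000) = 22532*39000 = 878748000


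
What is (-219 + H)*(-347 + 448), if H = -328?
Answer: -55247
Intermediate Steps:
(-219 + H)*(-347 + 448) = (-219 - 328)*(-347 + 448) = -547*101 = -55247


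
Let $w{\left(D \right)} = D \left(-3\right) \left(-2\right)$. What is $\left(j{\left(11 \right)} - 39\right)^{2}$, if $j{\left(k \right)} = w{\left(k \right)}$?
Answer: $729$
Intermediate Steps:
$w{\left(D \right)} = 6 D$ ($w{\left(D \right)} = - 3 D \left(-2\right) = 6 D$)
$j{\left(k \right)} = 6 k$
$\left(j{\left(11 \right)} - 39\right)^{2} = \left(6 \cdot 11 - 39\right)^{2} = \left(66 - 39\right)^{2} = 27^{2} = 729$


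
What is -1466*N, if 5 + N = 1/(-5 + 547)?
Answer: 1985697/271 ≈ 7327.3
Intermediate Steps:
N = -2709/542 (N = -5 + 1/(-5 + 547) = -5 + 1/542 = -2709/542 ≈ -4.9982)
-1466*N = -1466*(-2709/542) = 1985697/271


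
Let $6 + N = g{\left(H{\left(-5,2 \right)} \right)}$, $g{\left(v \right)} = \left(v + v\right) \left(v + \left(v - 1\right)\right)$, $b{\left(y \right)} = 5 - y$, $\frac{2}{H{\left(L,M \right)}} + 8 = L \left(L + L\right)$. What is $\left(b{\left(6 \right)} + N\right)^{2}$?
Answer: $\frac{9765625}{194481} \approx 50.214$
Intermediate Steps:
$H{\left(L,M \right)} = \frac{2}{-8 + 2 L^{2}}$ ($H{\left(L,M \right)} = \frac{2}{-8 + L \left(L + L\right)} = \frac{2}{-8 + L 2 L} = \frac{2}{-8 + 2 L^{2}}$)
$g{\left(v \right)} = 2 v \left(-1 + 2 v\right)$ ($g{\left(v \right)} = 2 v \left(v + \left(v - 1\right)\right) = 2 v \left(v + \left(-1 + v\right)\right) = 2 v \left(-1 + 2 v\right)$)
$N = - \frac{2684}{441}$ ($N = -6 + \frac{2 \left(-1 + \frac{2}{-4 + \left(-5\right)^{2}}\right)}{-4 + \left(-5\right)^{2}} = -6 + \frac{2 \left(-1 + \frac{2}{-4 + 25}\right)}{-4 + 25} = -6 + \frac{2 \left(-1 + \frac{2}{21}\right)}{21} = -6 + 2 \cdot \frac{1}{21} \left(-1 + 2 \cdot \frac{1}{21}\right) = -6 + 2 \cdot \frac{1}{21} \left(-1 + \frac{2}{21}\right) = -6 + 2 \cdot \frac{1}{21} \left(- \frac{19}{21}\right) = -6 - \frac{38}{441} = - \frac{2684}{441} \approx -6.0862$)
$\left(b{\left(6 \right)} + N\right)^{2} = \left(\left(5 - 6\right) - \frac{2684}{441}\right)^{2} = \left(-1 - \frac{2684}{441}\right)^{2} = \left(- \frac{3125}{441}\right)^{2} = \frac{9765625}{194481}$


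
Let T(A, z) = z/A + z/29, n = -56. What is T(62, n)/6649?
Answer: -2548/5977451 ≈ -0.00042627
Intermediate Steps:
T(A, z) = z/29 + z/A (T(A, z) = z/A + z*(1/29) = z/A + z/29 = z/29 + z/A)
T(62, n)/6649 = ((1/29)*(-56) - 56/62)/6649 = (-56/29 - 56*1/62)*(1/6649) = (-56/29 - 28/31)*(1/6649) = -2548/899*1/6649 = -2548/5977451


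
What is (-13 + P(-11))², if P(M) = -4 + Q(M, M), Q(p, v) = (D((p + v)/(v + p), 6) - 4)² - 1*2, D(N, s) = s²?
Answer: 1010025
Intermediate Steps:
Q(p, v) = 1022 (Q(p, v) = (6² - 4)² - 1*2 = (36 - 4)² - 2 = 32² - 2 = 1024 - 2 = 1022)
P(M) = 1018 (P(M) = -4 + 1022 = 1018)
(-13 + P(-11))² = (-13 + 1018)² = 1005² = 1010025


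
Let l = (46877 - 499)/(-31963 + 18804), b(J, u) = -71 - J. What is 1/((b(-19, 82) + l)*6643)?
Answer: -13159/4853681378 ≈ -2.7111e-6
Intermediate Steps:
l = -46378/13159 (l = 46378/(-13159) = 46378*(-1/13159) = -46378/13159 ≈ -3.5244)
1/((b(-19, 82) + l)*6643) = 1/((-71 - 1*(-19)) - 46378/13159*6643) = (1/6643)/((-71 + 19) - 46378/13159) = (1/6643)/(-52 - 46378/13159) = (1/6643)/(-730646/13159) = -13159/730646*1/6643 = -13159/4853681378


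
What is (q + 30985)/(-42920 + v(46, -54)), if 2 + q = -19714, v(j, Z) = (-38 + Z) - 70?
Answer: -11269/43082 ≈ -0.26157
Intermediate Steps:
v(j, Z) = -108 + Z
q = -19716 (q = -2 - 19714 = -19716)
(q + 30985)/(-42920 + v(46, -54)) = (-19716 + 30985)/(-42920 + (-108 - 54)) = 11269/(-42920 - 162) = 11269/(-43082) = 11269*(-1/43082) = -11269/43082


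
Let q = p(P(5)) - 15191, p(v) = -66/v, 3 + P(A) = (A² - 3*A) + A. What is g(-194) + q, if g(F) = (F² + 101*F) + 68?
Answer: 5827/2 ≈ 2913.5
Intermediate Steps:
g(F) = 68 + F² + 101*F
P(A) = -3 + A² - 2*A (P(A) = -3 + ((A² - 3*A) + A) = -3 + (A² - 2*A) = -3 + A² - 2*A)
q = -30393/2 (q = -66/(-3 + 5² - 2*5) - 15191 = -66/(-3 + 25 - 10) - 15191 = -66/12 - 15191 = -66*1/12 - 15191 = -11/2 - 15191 = -30393/2 ≈ -15197.)
g(-194) + q = (68 + (-194)² + 101*(-194)) - 30393/2 = (68 + 37636 - 19594) - 30393/2 = 18110 - 30393/2 = 5827/2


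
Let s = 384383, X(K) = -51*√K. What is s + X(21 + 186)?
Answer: 384383 - 153*√23 ≈ 3.8365e+5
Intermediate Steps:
s + X(21 + 186) = 384383 - 51*√(21 + 186) = 384383 - 153*√23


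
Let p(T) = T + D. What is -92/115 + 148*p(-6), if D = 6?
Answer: -⅘ ≈ -0.80000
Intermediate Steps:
p(T) = 6 + T (p(T) = T + 6 = 6 + T)
-92/115 + 148*p(-6) = -92/115 + 148*(6 - 6) = -92*1/115 + 148*0 = -⅘ + 0 = -⅘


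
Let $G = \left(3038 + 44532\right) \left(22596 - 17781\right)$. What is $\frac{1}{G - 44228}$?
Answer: $\frac{1}{229005322} \approx 4.3667 \cdot 10^{-9}$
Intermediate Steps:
$G = 229049550$ ($G = 47570 \cdot 4815 = 229049550$)
$\frac{1}{G - 44228} = \frac{1}{229049550 - 44228} = \frac{1}{229005322}$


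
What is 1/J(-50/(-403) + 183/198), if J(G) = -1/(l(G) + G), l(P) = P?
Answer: -27883/13299 ≈ -2.0966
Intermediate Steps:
J(G) = -1/(2*G) (J(G) = -1/(G + G) = -1/(2*G))
1/J(-50/(-403) + 183/198) = 1/(-1/(2*(-50/(-403) + 183/198))) = 1/(-1/(2*(-50*(-1/403) + 183*(1/198)))) = 1/(-1/(2*(50/403 + 61/66))) = 1/(-1/(2*27883/26598)) = 1/(-½*26598/27883) = 1/(-13299/27883) = -27883/13299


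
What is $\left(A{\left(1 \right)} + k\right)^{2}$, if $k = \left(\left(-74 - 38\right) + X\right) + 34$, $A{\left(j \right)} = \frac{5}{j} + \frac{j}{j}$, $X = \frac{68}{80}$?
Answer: $\frac{2024929}{400} \approx 5062.3$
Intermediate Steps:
$X = \frac{17}{20}$ ($X = 68 \cdot \frac{1}{80} = \frac{17}{20} \approx 0.85$)
$A{\left(j \right)} = 1 + \frac{5}{j}$ ($A{\left(j \right)} = \frac{5}{j} + 1 = 1 + \frac{5}{j}$)
$k = - \frac{1543}{20}$ ($k = \left(\left(-74 - 38\right) + \frac{17}{20}\right) + 34 = \left(-112 + \frac{17}{20}\right) + 34 = - \frac{2223}{20} + 34 = - \frac{1543}{20} \approx -77.15$)
$\left(A{\left(1 \right)} + k\right)^{2} = \left(\frac{5 + 1}{1} - \frac{1543}{20}\right)^{2} = \left(1 \cdot 6 - \frac{1543}{20}\right)^{2} = \left(6 - \frac{1543}{20}\right)^{2} = \left(- \frac{1423}{20}\right)^{2} = \frac{2024929}{400}$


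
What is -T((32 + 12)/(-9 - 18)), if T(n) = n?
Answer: 44/27 ≈ 1.6296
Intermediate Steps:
-T((32 + 12)/(-9 - 18)) = -(32 + 12)/(-9 - 18) = -44/(-27) = -44*(-1)/27 = -1*(-44/27) = 44/27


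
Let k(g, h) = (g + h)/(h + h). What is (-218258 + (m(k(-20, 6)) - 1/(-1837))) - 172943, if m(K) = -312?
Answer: -719209380/1837 ≈ -3.9151e+5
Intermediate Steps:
k(g, h) = (g + h)/(2*h) (k(g, h) = (g + h)/((2*h)) = (g + h)*(1/(2*h)) = (g + h)/(2*h))
(-218258 + (m(k(-20, 6)) - 1/(-1837))) - 172943 = (-218258 + (-312 - 1/(-1837))) - 172943 = (-218258 + (-312 - 1*(-1/1837))) - 172943 = (-218258 + (-312 + 1/1837)) - 172943 = (-218258 - 573143/1837) - 172943 = -401513089/1837 - 172943 = -719209380/1837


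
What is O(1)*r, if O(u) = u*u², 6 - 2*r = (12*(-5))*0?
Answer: 3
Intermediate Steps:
r = 3 (r = 3 - 12*(-5)*0/2 = 3 - (-30)*0 = 3 - ½*0 = 3 + 0 = 3)
O(u) = u³
O(1)*r = 1³*3 = 1*3 = 3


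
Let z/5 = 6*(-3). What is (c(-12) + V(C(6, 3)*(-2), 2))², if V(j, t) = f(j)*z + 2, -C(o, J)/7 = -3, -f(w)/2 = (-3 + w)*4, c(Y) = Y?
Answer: 1050408100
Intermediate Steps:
z = -90 (z = 5*(6*(-3)) = 5*(-18) = -90)
f(w) = 24 - 8*w (f(w) = -2*(-3 + w)*4 = -2*(-12 + 4*w) = 24 - 8*w)
C(o, J) = 21 (C(o, J) = -7*(-3) = 21)
V(j, t) = -2158 + 720*j (V(j, t) = (24 - 8*j)*(-90) + 2 = (-2160 + 720*j) + 2 = -2158 + 720*j)
(c(-12) + V(C(6, 3)*(-2), 2))² = (-12 + (-2158 + 720*(21*(-2))))² = (-12 + (-2158 + 720*(-42)))² = (-12 + (-2158 - 30240))² = (-12 - 32398)² = (-32410)² = 1050408100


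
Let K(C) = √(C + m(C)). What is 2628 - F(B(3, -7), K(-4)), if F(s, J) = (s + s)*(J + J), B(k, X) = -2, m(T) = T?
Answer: 2628 + 16*I*√2 ≈ 2628.0 + 22.627*I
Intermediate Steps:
K(C) = √2*√C (K(C) = √(C + C) = √(2*C) = √2*√C)
F(s, J) = 4*J*s (F(s, J) = (2*s)*(2*J) = 4*J*s)
2628 - F(B(3, -7), K(-4)) = 2628 - 4*√2*√(-4)*(-2) = 2628 - 4*√2*(2*I)*(-2) = 2628 - 4*2*I*√2*(-2) = 2628 - (-16)*I*√2 = 2628 + 16*I*√2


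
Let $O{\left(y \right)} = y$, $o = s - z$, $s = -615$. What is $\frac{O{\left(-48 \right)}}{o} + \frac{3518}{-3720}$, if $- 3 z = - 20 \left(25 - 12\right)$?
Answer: $- \frac{686971}{783060} \approx -0.87729$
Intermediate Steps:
$z = \frac{260}{3}$ ($z = - \frac{\left(-20\right) \left(25 - 12\right)}{3} = - \frac{\left(-20\right) 13}{3} = \left(- \frac{1}{3}\right) \left(-260\right) = \frac{260}{3} \approx 86.667$)
$o = - \frac{2105}{3}$ ($o = -615 - \frac{260}{3} = - \frac{2105}{3} \approx -701.67$)
$\frac{O{\left(-48 \right)}}{o} + \frac{3518}{-3720} = - \frac{48}{- \frac{2105}{3}} + \frac{3518}{-3720} = \left(-48\right) \left(- \frac{3}{2105}\right) + 3518 \left(- \frac{1}{3720}\right) = \frac{144}{2105} - \frac{1759}{1860} = - \frac{686971}{783060}$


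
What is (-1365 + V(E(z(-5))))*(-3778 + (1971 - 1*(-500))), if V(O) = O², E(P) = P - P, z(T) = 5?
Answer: 1784055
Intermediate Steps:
E(P) = 0
(-1365 + V(E(z(-5))))*(-3778 + (1971 - 1*(-500))) = (-1365 + 0²)*(-3778 + (1971 - 1*(-500))) = (-1365 + 0)*(-3778 + (1971 + 500)) = -1365*(-3778 + 2471) = -1365*(-1307) = 1784055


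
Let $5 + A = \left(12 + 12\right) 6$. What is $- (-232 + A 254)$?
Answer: $-35074$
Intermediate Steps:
$A = 139$ ($A = -5 + \left(12 + 12\right) 6 = -5 + 24 \cdot 6 = -5 + 144 = 139$)
$- (-232 + A 254) = - (-232 + 139 \cdot 254) = - (-232 + 35306) = \left(-1\right) 35074 = -35074$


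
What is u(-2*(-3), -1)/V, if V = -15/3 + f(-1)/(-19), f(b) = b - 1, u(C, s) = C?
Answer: -38/31 ≈ -1.2258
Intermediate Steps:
f(b) = -1 + b
V = -93/19 (V = -15/3 + (-1 - 1)/(-19) = -15*1/3 - 2*(-1/19) = -5 + 2/19 = -93/19 ≈ -4.8947)
u(-2*(-3), -1)/V = (-2*(-3))/(-93/19) = 6*(-19/93) = -38/31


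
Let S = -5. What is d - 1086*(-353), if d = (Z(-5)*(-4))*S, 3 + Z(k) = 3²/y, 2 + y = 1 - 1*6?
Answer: 2682906/7 ≈ 3.8327e+5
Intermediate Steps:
y = -7 (y = -2 + (1 - 1*6) = -2 + (1 - 6) = -2 - 5 = -7)
Z(k) = -30/7 (Z(k) = -3 + 3²/(-7) = -3 + 9*(-⅐) = -3 - 9/7 = -30/7)
d = -600/7 (d = -30/7*(-4)*(-5) = (120/7)*(-5) = -600/7 ≈ -85.714)
d - 1086*(-353) = -600/7 - 1086*(-353) = -600/7 + 383358 = 2682906/7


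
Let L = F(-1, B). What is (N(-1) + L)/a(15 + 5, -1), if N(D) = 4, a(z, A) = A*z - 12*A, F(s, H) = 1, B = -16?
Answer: -5/8 ≈ -0.62500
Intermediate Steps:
a(z, A) = -12*A + A*z
L = 1
(N(-1) + L)/a(15 + 5, -1) = (4 + 1)/((-(-12 + (15 + 5)))) = 5/((-(-12 + 20))) = 5/((-1*8)) = 5/(-8) = 5*(-⅛) = -5/8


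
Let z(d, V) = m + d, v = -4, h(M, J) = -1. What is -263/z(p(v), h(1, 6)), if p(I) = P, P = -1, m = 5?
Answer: -263/4 ≈ -65.750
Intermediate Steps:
p(I) = -1
z(d, V) = 5 + d
-263/z(p(v), h(1, 6)) = -263/(5 - 1) = -263/4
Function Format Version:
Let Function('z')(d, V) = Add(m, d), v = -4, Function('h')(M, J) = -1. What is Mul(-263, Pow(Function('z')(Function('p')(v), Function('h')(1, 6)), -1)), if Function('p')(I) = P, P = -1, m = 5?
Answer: Rational(-263, 4) ≈ -65.750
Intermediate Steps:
Function('p')(I) = -1
Function('z')(d, V) = Add(5, d)
Mul(-263, Pow(Function('z')(Function('p')(v), Function('h')(1, 6)), -1)) = Mul(-263, Pow(Add(5, -1), -1)) = Mul(-263, Pow(4, -1)) = Mul(-263, Rational(1, 4)) = Rational(-263, 4)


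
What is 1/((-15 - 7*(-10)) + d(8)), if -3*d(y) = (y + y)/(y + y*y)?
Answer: 27/1483 ≈ 0.018206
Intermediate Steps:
d(y) = -2*y/(3*(y + y**2)) (d(y) = -(y + y)/(3*(y + y*y)) = -2*y/(3*(y + y**2)))
1/((-15 - 7*(-10)) + d(8)) = 1/((-15 - 7*(-10)) - 2/(3 + 3*8)) = 1/((-15 + 70) - 2/(3 + 24)) = 1/(55 - 2/27) = 1/(1483/27) = 27/1483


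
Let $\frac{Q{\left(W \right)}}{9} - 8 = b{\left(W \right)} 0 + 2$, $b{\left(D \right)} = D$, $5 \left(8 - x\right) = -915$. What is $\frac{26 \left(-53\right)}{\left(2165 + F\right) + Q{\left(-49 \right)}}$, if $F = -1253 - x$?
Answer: $- \frac{1378}{811} \approx -1.6991$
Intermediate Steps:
$x = 191$ ($x = 8 - -183 = 8 + 183 = 191$)
$F = -1444$ ($F = -1253 - 191 = -1444$)
$Q{\left(W \right)} = 90$ ($Q{\left(W \right)} = 72 + 9 \left(W 0 + 2\right) = 72 + 9 \left(0 + 2\right) = 72 + 9 \cdot 2 = 72 + 18 = 90$)
$\frac{26 \left(-53\right)}{\left(2165 + F\right) + Q{\left(-49 \right)}} = \frac{26 \left(-53\right)}{\left(2165 - 1444\right) + 90} = - \frac{1378}{721 + 90} = - \frac{1378}{811}$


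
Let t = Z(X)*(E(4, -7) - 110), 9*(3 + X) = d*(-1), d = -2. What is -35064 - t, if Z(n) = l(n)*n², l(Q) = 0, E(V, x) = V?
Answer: -35064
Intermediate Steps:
X = -25/9 (X = -3 + (-2*(-1))/9 = -3 + (⅑)*2 = -3 + 2/9 = -25/9 ≈ -2.7778)
Z(n) = 0 (Z(n) = 0*n² = 0)
t = 0 (t = 0*(4 - 110) = 0*(-106) = 0)
-35064 - t = -35064 - 1*0 = -35064 + 0 = -35064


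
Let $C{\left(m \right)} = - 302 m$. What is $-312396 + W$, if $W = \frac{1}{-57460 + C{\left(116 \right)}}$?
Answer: $- \frac{28894130833}{92492} \approx -3.124 \cdot 10^{5}$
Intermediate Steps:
$W = - \frac{1}{92492}$ ($W = \frac{1}{-57460 - 35032} = \frac{1}{-92492} = - \frac{1}{92492} \approx -1.0812 \cdot 10^{-5}$)
$-312396 + W = -312396 - \frac{1}{92492} = - \frac{28894130833}{92492}$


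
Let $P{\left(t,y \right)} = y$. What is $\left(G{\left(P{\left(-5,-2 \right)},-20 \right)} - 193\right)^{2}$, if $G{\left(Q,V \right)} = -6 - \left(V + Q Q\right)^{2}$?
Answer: $207025$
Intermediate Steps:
$G{\left(Q,V \right)} = -6 - \left(V + Q^{2}\right)^{2}$
$\left(G{\left(P{\left(-5,-2 \right)},-20 \right)} - 193\right)^{2} = \left(\left(-6 - \left(-20 + \left(-2\right)^{2}\right)^{2}\right) - 193\right)^{2} = \left(\left(-6 - \left(-20 + 4\right)^{2}\right) - 193\right)^{2} = \left(\left(-6 - \left(-16\right)^{2}\right) - 193\right)^{2} = \left(\left(-6 - 256\right) - 193\right)^{2} = \left(-262 - 193\right)^{2} = \left(-455\right)^{2} = 207025$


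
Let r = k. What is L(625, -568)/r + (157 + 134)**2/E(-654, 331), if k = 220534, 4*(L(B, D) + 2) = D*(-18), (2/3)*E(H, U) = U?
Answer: 6225435905/36498377 ≈ 170.57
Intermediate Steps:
E(H, U) = 3*U/2
L(B, D) = -2 - 9*D/2 (L(B, D) = -2 + (D*(-18))/4 = -2 + (-18*D)/4 = -2 - 9*D/2)
r = 220534
L(625, -568)/r + (157 + 134)**2/E(-654, 331) = (-2 - 9/2*(-568))/220534 + (157 + 134)**2/(((3/2)*331)) = (-2 + 2556)*(1/220534) + 291**2/(993/2) = 2554*(1/220534) + 84681*(2/993) = 1277/110267 + 56454/331 = 6225435905/36498377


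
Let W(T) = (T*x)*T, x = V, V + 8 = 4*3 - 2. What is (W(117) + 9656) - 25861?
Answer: 11173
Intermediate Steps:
V = 2 (V = -8 + (4*3 - 2) = -8 + (12 - 2) = -8 + 10 = 2)
x = 2
W(T) = 2*T² (W(T) = (T*2)*T = (2*T)*T = 2*T²)
(W(117) + 9656) - 25861 = (2*117² + 9656) - 25861 = (2*13689 + 9656) - 25861 = (27378 + 9656) - 25861 = 37034 - 25861 = 11173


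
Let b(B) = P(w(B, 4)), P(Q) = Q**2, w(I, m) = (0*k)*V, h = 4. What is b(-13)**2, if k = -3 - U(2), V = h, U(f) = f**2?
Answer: 0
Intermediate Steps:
V = 4
k = -7 (k = -3 - 1*2**2 = -3 - 1*4 = -3 - 4 = -7)
w(I, m) = 0 (w(I, m) = (0*(-7))*4 = 0*4 = 0)
b(B) = 0 (b(B) = 0**2 = 0)
b(-13)**2 = 0**2 = 0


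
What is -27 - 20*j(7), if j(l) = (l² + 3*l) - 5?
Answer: -1327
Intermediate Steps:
j(l) = -5 + l² + 3*l
-27 - 20*j(7) = -27 - 20*(-5 + 7² + 3*7) = -27 - 20*(-5 + 49 + 21) = -27 - 20*65 = -27 - 1300 = -1327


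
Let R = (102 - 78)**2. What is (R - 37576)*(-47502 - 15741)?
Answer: 2339991000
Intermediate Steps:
R = 576 (R = 24**2 = 576)
(R - 37576)*(-47502 - 15741) = (576 - 37576)*(-47502 - 15741) = -37000*(-63243) = 2339991000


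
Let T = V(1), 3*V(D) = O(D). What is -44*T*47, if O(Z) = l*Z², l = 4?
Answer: -8272/3 ≈ -2757.3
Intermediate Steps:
O(Z) = 4*Z²
V(D) = 4*D²/3 (V(D) = (4*D²)/3 = 4*D²/3)
T = 4/3 (T = (4/3)*1² = (4/3)*1 = 4/3 ≈ 1.3333)
-44*T*47 = -44*4/3*47 = -176/3*47 = -8272/3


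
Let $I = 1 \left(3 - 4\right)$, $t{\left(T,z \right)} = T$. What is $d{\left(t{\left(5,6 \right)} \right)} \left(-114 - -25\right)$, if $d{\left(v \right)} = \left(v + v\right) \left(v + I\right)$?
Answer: $-3560$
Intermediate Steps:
$I = -1$ ($I = 1 \left(-1\right) = -1$)
$d{\left(v \right)} = 2 v \left(-1 + v\right)$ ($d{\left(v \right)} = \left(v + v\right) \left(v - 1\right) = 2 v \left(-1 + v\right)$)
$d{\left(t{\left(5,6 \right)} \right)} \left(-114 - -25\right) = 2 \cdot 5 \left(-1 + 5\right) \left(-114 - -25\right) = 2 \cdot 5 \cdot 4 \left(-114 + \left(-5 + 30\right)\right) = 40 \left(-114 + 25\right) = 40 \left(-89\right) = -3560$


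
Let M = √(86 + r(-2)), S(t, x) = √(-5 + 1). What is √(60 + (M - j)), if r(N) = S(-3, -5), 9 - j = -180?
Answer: √(-129 + √2*√(43 + I)) ≈ 0.00493 + 10.942*I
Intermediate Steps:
j = 189 (j = 9 - 1*(-180) = 9 + 180 = 189)
S(t, x) = 2*I (S(t, x) = √(-4) = 2*I)
r(N) = 2*I
M = √(86 + 2*I) ≈ 9.2742 + 0.1078*I
√(60 + (M - j)) = √(60 + (√(86 + 2*I) - 1*189)) = √(60 + (√(86 + 2*I) - 189)) = √(60 + (-189 + √(86 + 2*I))) = √(-129 + √(86 + 2*I))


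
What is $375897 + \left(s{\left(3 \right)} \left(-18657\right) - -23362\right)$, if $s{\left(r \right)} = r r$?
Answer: $231346$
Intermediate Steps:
$s{\left(r \right)} = r^{2}$
$375897 + \left(s{\left(3 \right)} \left(-18657\right) - -23362\right) = 375897 + \left(3^{2} \left(-18657\right) - -23362\right) = 375897 + \left(9 \left(-18657\right) + \left(-3325 + 26687\right)\right) = 375897 + \left(-167913 + 23362\right) = 375897 - 144551 = 231346$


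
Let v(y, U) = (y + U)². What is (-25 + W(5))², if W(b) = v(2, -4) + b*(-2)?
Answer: 961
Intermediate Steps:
v(y, U) = (U + y)²
W(b) = 4 - 2*b (W(b) = (-4 + 2)² + b*(-2) = (-2)² - 2*b = 4 - 2*b)
(-25 + W(5))² = (-25 + (4 - 2*5))² = (-25 + (4 - 10))² = (-25 - 6)² = (-31)² = 961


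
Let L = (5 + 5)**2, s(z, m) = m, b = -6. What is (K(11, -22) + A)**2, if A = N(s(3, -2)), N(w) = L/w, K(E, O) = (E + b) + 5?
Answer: 1600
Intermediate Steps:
L = 100 (L = 10**2 = 100)
K(E, O) = -1 + E (K(E, O) = (E - 6) + 5 = (-6 + E) + 5 = -1 + E)
N(w) = 100/w
A = -50 (A = 100/(-2) = 100*(-1/2) = -50)
(K(11, -22) + A)**2 = ((-1 + 11) - 50)**2 = (10 - 50)**2 = (-40)**2 = 1600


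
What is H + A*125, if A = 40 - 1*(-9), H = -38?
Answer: 6087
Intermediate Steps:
A = 49 (A = 40 + 9 = 49)
H + A*125 = -38 + 49*125 = -38 + 6125 = 6087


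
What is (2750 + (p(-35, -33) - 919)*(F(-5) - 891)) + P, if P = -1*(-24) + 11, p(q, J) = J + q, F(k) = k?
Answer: 887137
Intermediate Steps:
P = 35 (P = 24 + 11 = 35)
(2750 + (p(-35, -33) - 919)*(F(-5) - 891)) + P = (2750 + ((-33 - 35) - 919)*(-5 - 891)) + 35 = (2750 + (-68 - 919)*(-896)) + 35 = (2750 - 987*(-896)) + 35 = (2750 + 884352) + 35 = 887102 + 35 = 887137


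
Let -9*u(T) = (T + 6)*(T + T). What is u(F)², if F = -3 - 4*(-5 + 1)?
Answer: 244036/81 ≈ 3012.8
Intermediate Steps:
F = 13 (F = -3 - 4*(-4) = -3 + 16 = 13)
u(T) = -2*T*(6 + T)/9 (u(T) = -(T + 6)*(T + T)/9 = -(6 + T)*2*T/9 = -2*T*(6 + T)/9)
u(F)² = (-2/9*13*(6 + 13))² = (-2/9*13*19)² = (-494/9)² = 244036/81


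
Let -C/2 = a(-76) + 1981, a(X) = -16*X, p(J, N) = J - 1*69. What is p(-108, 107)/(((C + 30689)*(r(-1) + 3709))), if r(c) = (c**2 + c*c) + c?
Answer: -177/90134450 ≈ -1.9637e-6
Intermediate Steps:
r(c) = c + 2*c**2 (r(c) = (c**2 + c**2) + c = 2*c**2 + c = c + 2*c**2)
p(J, N) = -69 + J (p(J, N) = J - 69 = -69 + J)
C = -6394 (C = -2*(-16*(-76) + 1981) = -2*(1216 + 1981) = -2*3197 = -6394)
p(-108, 107)/(((C + 30689)*(r(-1) + 3709))) = (-69 - 108)/(((-6394 + 30689)*(-(1 + 2*(-1)) + 3709))) = -177*1/(24295*(-(1 - 2) + 3709)) = -177*1/(24295*(-1*(-1) + 3709)) = -177*1/(24295*(1 + 3709)) = -177/(24295*3710) = -177/90134450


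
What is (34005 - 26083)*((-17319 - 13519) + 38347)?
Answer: 59486298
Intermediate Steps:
(34005 - 26083)*((-17319 - 13519) + 38347) = 7922*(-30838 + 38347) = 7922*7509 = 59486298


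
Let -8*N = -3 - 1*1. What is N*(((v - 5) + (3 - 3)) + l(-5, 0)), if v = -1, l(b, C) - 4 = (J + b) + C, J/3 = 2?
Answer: -½ ≈ -0.50000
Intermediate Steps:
J = 6 (J = 3*2 = 6)
l(b, C) = 10 + C + b (l(b, C) = 4 + ((6 + b) + C) = 4 + (6 + C + b) = 10 + C + b)
N = ½ (N = -(-3 - 1*1)/8 = -(-3 - 1)/8 = -⅛*(-4) = ½ ≈ 0.50000)
N*(((v - 5) + (3 - 3)) + l(-5, 0)) = (((-1 - 5) + (3 - 3)) + (10 + 0 - 5))/2 = ((-6 + 0) + 5)/2 = (-6 + 5)/2 = (½)*(-1) = -½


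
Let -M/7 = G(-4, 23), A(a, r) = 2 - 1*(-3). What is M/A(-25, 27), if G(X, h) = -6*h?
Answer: 966/5 ≈ 193.20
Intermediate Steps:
A(a, r) = 5 (A(a, r) = 2 + 3 = 5)
M = 966 (M = -(-42)*23 = -7*(-138) = 966)
M/A(-25, 27) = 966/5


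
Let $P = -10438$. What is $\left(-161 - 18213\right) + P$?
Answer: $-28812$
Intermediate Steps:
$\left(-161 - 18213\right) + P = \left(-161 - 18213\right) - 10438 = -18374 - 10438 = -28812$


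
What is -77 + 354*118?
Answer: 41695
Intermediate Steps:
-77 + 354*118 = -77 + 41772 = 41695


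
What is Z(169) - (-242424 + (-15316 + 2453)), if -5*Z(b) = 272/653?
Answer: 833511783/3265 ≈ 2.5529e+5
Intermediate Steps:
Z(b) = -272/3265 (Z(b) = -272/(5*653) = -⅕*272/653 = -272/3265)
Z(169) - (-242424 + (-15316 + 2453)) = -272/3265 - (-242424 + (-15316 + 2453)) = -272/3265 - (-242424 - 12863) = -272/3265 - 1*(-255287) = -272/3265 + 255287 = 833511783/3265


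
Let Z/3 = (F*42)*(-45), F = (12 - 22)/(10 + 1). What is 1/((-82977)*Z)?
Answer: -11/4704795900 ≈ -2.3380e-9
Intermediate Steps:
F = -10/11 ≈ -0.90909
Z = 56700/11 (Z = 3*(-10/11*42*(-45)) = 3*(-420/11*(-45)) = 3*(18900/11) = 56700/11 ≈ 5154.5)
1/((-82977)*Z) = 1/((-82977)*(56700/11)) = -1/82977*11/56700 = -11/4704795900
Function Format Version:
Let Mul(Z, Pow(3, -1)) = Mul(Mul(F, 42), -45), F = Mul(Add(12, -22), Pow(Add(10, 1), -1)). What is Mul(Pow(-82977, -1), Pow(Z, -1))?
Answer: Rational(-11, 4704795900) ≈ -2.3380e-9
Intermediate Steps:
F = Rational(-10, 11) (F = Mul(-10, Pow(11, -1)) = Mul(-10, Rational(1, 11)) = Rational(-10, 11) ≈ -0.90909)
Z = Rational(56700, 11) (Z = Mul(3, Mul(Mul(Rational(-10, 11), 42), -45)) = Mul(3, Mul(Rational(-420, 11), -45)) = Mul(3, Rational(18900, 11)) = Rational(56700, 11) ≈ 5154.5)
Mul(Pow(-82977, -1), Pow(Z, -1)) = Mul(Pow(-82977, -1), Pow(Rational(56700, 11), -1)) = Mul(Rational(-1, 82977), Rational(11, 56700)) = Rational(-11, 4704795900)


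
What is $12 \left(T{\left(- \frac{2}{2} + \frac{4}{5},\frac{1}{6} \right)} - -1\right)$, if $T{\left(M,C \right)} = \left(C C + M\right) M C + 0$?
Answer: $\frac{5431}{450} \approx 12.069$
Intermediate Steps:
$T{\left(M,C \right)} = C M \left(M + C^{2}\right)$ ($T{\left(M,C \right)} = \left(C^{2} + M\right) M C + 0 = \left(M + C^{2}\right) M C + 0 = M \left(M + C^{2}\right) C + 0 = C M \left(M + C^{2}\right) + 0 = C M \left(M + C^{2}\right)$)
$12 \left(T{\left(- \frac{2}{2} + \frac{4}{5},\frac{1}{6} \right)} - -1\right) = 12 \left(\frac{\left(- \frac{2}{2} + \frac{4}{5}\right) \left(\left(- \frac{2}{2} + \frac{4}{5}\right) + \left(\frac{1}{6}\right)^{2}\right)}{6} - -1\right) = 12 \left(\frac{\left(\left(-2\right) \frac{1}{2} + 4 \cdot \frac{1}{5}\right) \left(\left(\left(-2\right) \frac{1}{2} + 4 \cdot \frac{1}{5}\right) + \left(\frac{1}{6}\right)^{2}\right)}{6} + \left(-2 + 3\right)\right) = 12 \left(\frac{\left(-1 + \frac{4}{5}\right) \left(\left(-1 + \frac{4}{5}\right) + \frac{1}{36}\right)}{6} + 1\right) = 12 \left(\frac{1}{6} \left(- \frac{1}{5}\right) \left(- \frac{1}{5} + \frac{1}{36}\right) + 1\right) = 12 \left(\frac{1}{6} \left(- \frac{1}{5}\right) \left(- \frac{31}{180}\right) + 1\right) = 12 \left(\frac{31}{5400} + 1\right) = 12 \cdot \frac{5431}{5400} = \frac{5431}{450}$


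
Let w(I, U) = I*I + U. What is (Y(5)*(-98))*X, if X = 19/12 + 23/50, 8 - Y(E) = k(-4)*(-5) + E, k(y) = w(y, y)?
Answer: -630777/50 ≈ -12616.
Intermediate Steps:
w(I, U) = U + I² (w(I, U) = I² + U = U + I²)
k(y) = y + y²
Y(E) = 68 - E (Y(E) = 8 - (-4*(1 - 4)*(-5) + E) = 8 - (-4*(-3)*(-5) + E) = 8 - (12*(-5) + E) = 8 - (-60 + E) = 8 + (60 - E) = 68 - E)
X = 613/300 (X = 19*(1/12) + 23*(1/50) = 19/12 + 23/50 = 613/300 ≈ 2.0433)
(Y(5)*(-98))*X = ((68 - 1*5)*(-98))*(613/300) = ((68 - 5)*(-98))*(613/300) = (63*(-98))*(613/300) = -6174*613/300 = -630777/50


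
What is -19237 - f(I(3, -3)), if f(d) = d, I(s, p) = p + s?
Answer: -19237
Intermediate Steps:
-19237 - f(I(3, -3)) = -19237 - (-3 + 3) = -19237 - 1*0 = -19237 + 0 = -19237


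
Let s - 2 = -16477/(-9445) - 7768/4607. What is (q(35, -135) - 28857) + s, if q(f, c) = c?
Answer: -1261442663071/43513115 ≈ -28990.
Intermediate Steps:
s = 89567009/43513115 (s = 2 + (-16477/(-9445) - 7768/4607) = 2 + (-16477*(-1/9445) - 7768*1/4607) = 2 + (16477/9445 - 7768/4607) = 2 + 2540779/43513115 = 89567009/43513115 ≈ 2.0584)
(q(35, -135) - 28857) + s = (-135 - 28857) + 89567009/43513115 = -28992 + 89567009/43513115 = -1261442663071/43513115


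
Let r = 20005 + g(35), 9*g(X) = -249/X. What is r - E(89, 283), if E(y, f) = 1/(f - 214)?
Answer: 16103377/805 ≈ 20004.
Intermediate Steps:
g(X) = -83/(3*X) (g(X) = (-249/X)/9 = -83/(3*X))
E(y, f) = 1/(-214 + f)
r = 2100442/105 (r = 20005 - 83/3/35 = 20005 - 83/3*1/35 = 20005 - 83/105 = 2100442/105 ≈ 20004.)
r - E(89, 283) = 2100442/105 - 1/(-214 + 283) = 2100442/105 - 1/69 = 16103377/805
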